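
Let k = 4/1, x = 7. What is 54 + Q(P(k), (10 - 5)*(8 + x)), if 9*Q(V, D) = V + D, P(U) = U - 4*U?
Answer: 61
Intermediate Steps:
k = 4 (k = 4*1 = 4)
P(U) = -3*U
Q(V, D) = D/9 + V/9 (Q(V, D) = (V + D)/9 = (D + V)/9 = D/9 + V/9)
54 + Q(P(k), (10 - 5)*(8 + x)) = 54 + (((10 - 5)*(8 + 7))/9 + (-3*4)/9) = 54 + ((5*15)/9 + (⅑)*(-12)) = 54 + ((⅑)*75 - 4/3) = 54 + (25/3 - 4/3) = 54 + 7 = 61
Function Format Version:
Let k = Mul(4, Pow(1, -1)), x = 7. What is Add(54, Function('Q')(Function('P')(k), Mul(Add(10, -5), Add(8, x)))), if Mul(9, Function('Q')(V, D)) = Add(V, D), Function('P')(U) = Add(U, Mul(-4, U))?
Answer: 61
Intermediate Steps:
k = 4 (k = Mul(4, 1) = 4)
Function('P')(U) = Mul(-3, U)
Function('Q')(V, D) = Add(Mul(Rational(1, 9), D), Mul(Rational(1, 9), V)) (Function('Q')(V, D) = Mul(Rational(1, 9), Add(V, D)) = Mul(Rational(1, 9), Add(D, V)) = Add(Mul(Rational(1, 9), D), Mul(Rational(1, 9), V)))
Add(54, Function('Q')(Function('P')(k), Mul(Add(10, -5), Add(8, x)))) = Add(54, Add(Mul(Rational(1, 9), Mul(Add(10, -5), Add(8, 7))), Mul(Rational(1, 9), Mul(-3, 4)))) = Add(54, Add(Mul(Rational(1, 9), Mul(5, 15)), Mul(Rational(1, 9), -12))) = Add(54, Add(Mul(Rational(1, 9), 75), Rational(-4, 3))) = Add(54, Add(Rational(25, 3), Rational(-4, 3))) = Add(54, 7) = 61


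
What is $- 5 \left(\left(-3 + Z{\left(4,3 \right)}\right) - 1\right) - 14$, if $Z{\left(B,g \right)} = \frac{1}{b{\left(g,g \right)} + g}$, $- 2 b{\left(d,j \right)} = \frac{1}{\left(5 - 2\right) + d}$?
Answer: $\frac{30}{7} \approx 4.2857$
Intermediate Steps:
$b{\left(d,j \right)} = - \frac{1}{2 \left(3 + d\right)}$ ($b{\left(d,j \right)} = - \frac{1}{2 \left(\left(5 - 2\right) + d\right)} = - \frac{1}{2 \left(3 + d\right)}$)
$Z{\left(B,g \right)} = \frac{1}{g - \frac{1}{6 + 2 g}}$ ($Z{\left(B,g \right)} = \frac{1}{- \frac{1}{6 + 2 g} + g} = \frac{1}{g - \frac{1}{6 + 2 g}}$)
$- 5 \left(\left(-3 + Z{\left(4,3 \right)}\right) - 1\right) - 14 = - 5 \left(\left(-3 + \frac{2 \left(3 + 3\right)}{-1 + 2 \cdot 3 \left(3 + 3\right)}\right) - 1\right) - 14 = - 5 \left(\left(-3 + 2 \frac{1}{-1 + 2 \cdot 3 \cdot 6} \cdot 6\right) - 1\right) - 14 = - 5 \left(\left(-3 + 2 \frac{1}{-1 + 36} \cdot 6\right) - 1\right) - 14 = - 5 \left(\left(-3 + 2 \cdot \frac{1}{35} \cdot 6\right) - 1\right) - 14 = - 5 \left(\left(-3 + \frac{12}{35}\right) - 1\right) - 14 = - 5 \left(- \frac{93}{35} - 1\right) - 14 = \left(-5\right) \left(- \frac{128}{35}\right) - 14 = \frac{128}{7} - 14 = \frac{30}{7}$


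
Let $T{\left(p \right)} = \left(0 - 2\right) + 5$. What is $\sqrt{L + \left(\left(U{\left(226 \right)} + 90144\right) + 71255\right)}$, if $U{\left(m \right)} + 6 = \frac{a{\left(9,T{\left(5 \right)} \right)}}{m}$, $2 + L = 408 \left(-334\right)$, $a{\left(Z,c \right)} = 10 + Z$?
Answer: $\frac{\sqrt{1282982338}}{226} \approx 158.49$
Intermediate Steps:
$T{\left(p \right)} = 3$ ($T{\left(p \right)} = -2 + 5 = 3$)
$L = -136274$ ($L = -2 + 408 \left(-334\right) = -2 - 136272 = -136274$)
$U{\left(m \right)} = -6 + \frac{19}{m}$ ($U{\left(m \right)} = -6 + \frac{10 + 9}{m} = -6 + \frac{19}{m}$)
$\sqrt{L + \left(\left(U{\left(226 \right)} + 90144\right) + 71255\right)} = \sqrt{-136274 + \left(\left(\left(-6 + \frac{19}{226}\right) + 90144\right) + 71255\right)} = \sqrt{-136274 + \left(\left(- \frac{1337}{226} + 90144\right) + 71255\right)} = \sqrt{-136274 + \left(\frac{20371207}{226} + 71255\right)} = \sqrt{-136274 + \frac{36474837}{226}} = \sqrt{\frac{5676913}{226}} = \frac{\sqrt{1282982338}}{226}$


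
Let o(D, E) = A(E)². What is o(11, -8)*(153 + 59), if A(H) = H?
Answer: 13568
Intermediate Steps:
o(D, E) = E²
o(11, -8)*(153 + 59) = (-8)²*(153 + 59) = 64*212 = 13568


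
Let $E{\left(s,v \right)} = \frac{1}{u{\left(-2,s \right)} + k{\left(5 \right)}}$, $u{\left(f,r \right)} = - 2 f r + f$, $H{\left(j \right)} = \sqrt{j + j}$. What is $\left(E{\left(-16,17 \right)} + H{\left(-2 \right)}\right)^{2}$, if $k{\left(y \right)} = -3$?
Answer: $\frac{\left(1 - 138 i\right)^{2}}{4761} \approx -3.9998 - 0.057971 i$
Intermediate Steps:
$H{\left(j \right)} = \sqrt{2} \sqrt{j}$ ($H{\left(j \right)} = \sqrt{2 j} = \sqrt{2} \sqrt{j}$)
$u{\left(f,r \right)} = f - 2 f r$ ($u{\left(f,r \right)} = - 2 f r + f = f - 2 f r$)
$E{\left(s,v \right)} = \frac{1}{-5 + 4 s}$ ($E{\left(s,v \right)} = \frac{1}{- 2 \left(1 - 2 s\right) - 3} = \frac{1}{\left(-2 + 4 s\right) - 3} = \frac{1}{-5 + 4 s}$)
$\left(E{\left(-16,17 \right)} + H{\left(-2 \right)}\right)^{2} = \left(\frac{1}{-5 + 4 \left(-16\right)} + \sqrt{2} \sqrt{-2}\right)^{2} = \left(\frac{1}{-5 - 64} + \sqrt{2} i \sqrt{2}\right)^{2} = \left(\frac{1}{-69} + 2 i\right)^{2} = \left(- \frac{1}{69} + 2 i\right)^{2}$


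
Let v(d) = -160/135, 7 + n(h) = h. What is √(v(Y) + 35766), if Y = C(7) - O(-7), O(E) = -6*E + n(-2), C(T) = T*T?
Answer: 5*√115878/9 ≈ 189.12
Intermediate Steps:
n(h) = -7 + h
C(T) = T²
O(E) = -9 - 6*E (O(E) = -6*E + (-7 - 2) = -6*E - 9 = -9 - 6*E)
Y = 16 (Y = 7² - (-9 - 6*(-7)) = 49 - (-9 + 42) = 49 - 1*33 = 49 - 33 = 16)
v(d) = -32/27 (v(d) = -160*1/135 = -32/27)
√(v(Y) + 35766) = √(-32/27 + 35766) = √(965650/27) = 5*√115878/9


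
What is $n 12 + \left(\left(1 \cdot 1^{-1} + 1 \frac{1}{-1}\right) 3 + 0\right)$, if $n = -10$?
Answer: $-120$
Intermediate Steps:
$n 12 + \left(\left(1 \cdot 1^{-1} + 1 \frac{1}{-1}\right) 3 + 0\right) = \left(-10\right) 12 + \left(\left(1 \cdot 1^{-1} + 1 \frac{1}{-1}\right) 3 + 0\right) = -120 + \left(\left(1 \cdot 1 + 1 \left(-1\right)\right) 3 + 0\right) = -120 + \left(\left(1 - 1\right) 3 + 0\right) = -120 + \left(0 \cdot 3 + 0\right) = -120 + \left(0 + 0\right) = -120 + 0 = -120$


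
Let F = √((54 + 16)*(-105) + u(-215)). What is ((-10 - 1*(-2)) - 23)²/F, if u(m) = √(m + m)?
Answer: 961/√(-7350 + I*√430) ≈ 0.015812 - 11.209*I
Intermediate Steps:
u(m) = √2*√m (u(m) = √(2*m) = √2*√m)
F = √(-7350 + I*√430) (F = √((54 + 16)*(-105) + √2*√(-215)) = √(70*(-105) + √2*(I*√215)) = √(-7350 + I*√430) ≈ 0.121 + 85.732*I)
((-10 - 1*(-2)) - 23)²/F = ((-10 - 1*(-2)) - 23)²/(√(-7350 + I*√430)) = ((-10 + 2) - 23)²/√(-7350 + I*√430) = (-8 - 23)²/√(-7350 + I*√430) = (-31)²/√(-7350 + I*√430) = 961/√(-7350 + I*√430)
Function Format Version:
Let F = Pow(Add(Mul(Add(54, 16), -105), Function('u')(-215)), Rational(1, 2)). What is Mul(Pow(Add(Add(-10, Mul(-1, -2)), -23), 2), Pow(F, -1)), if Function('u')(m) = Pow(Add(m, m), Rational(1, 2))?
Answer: Mul(961, Pow(Add(-7350, Mul(I, Pow(430, Rational(1, 2)))), Rational(-1, 2))) ≈ Add(0.015812, Mul(-11.209, I))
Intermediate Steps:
Function('u')(m) = Mul(Pow(2, Rational(1, 2)), Pow(m, Rational(1, 2))) (Function('u')(m) = Pow(Mul(2, m), Rational(1, 2)) = Mul(Pow(2, Rational(1, 2)), Pow(m, Rational(1, 2))))
F = Pow(Add(-7350, Mul(I, Pow(430, Rational(1, 2)))), Rational(1, 2)) (F = Pow(Add(Mul(Add(54, 16), -105), Mul(Pow(2, Rational(1, 2)), Pow(-215, Rational(1, 2)))), Rational(1, 2)) = Pow(Add(Mul(70, -105), Mul(Pow(2, Rational(1, 2)), Mul(I, Pow(215, Rational(1, 2))))), Rational(1, 2)) = Pow(Add(-7350, Mul(I, Pow(430, Rational(1, 2)))), Rational(1, 2)) ≈ Add(0.121, Mul(85.732, I)))
Mul(Pow(Add(Add(-10, Mul(-1, -2)), -23), 2), Pow(F, -1)) = Mul(Pow(Add(Add(-10, Mul(-1, -2)), -23), 2), Pow(Pow(Add(-7350, Mul(I, Pow(430, Rational(1, 2)))), Rational(1, 2)), -1)) = Mul(Pow(Add(Add(-10, 2), -23), 2), Pow(Add(-7350, Mul(I, Pow(430, Rational(1, 2)))), Rational(-1, 2))) = Mul(Pow(Add(-8, -23), 2), Pow(Add(-7350, Mul(I, Pow(430, Rational(1, 2)))), Rational(-1, 2))) = Mul(Pow(-31, 2), Pow(Add(-7350, Mul(I, Pow(430, Rational(1, 2)))), Rational(-1, 2))) = Mul(961, Pow(Add(-7350, Mul(I, Pow(430, Rational(1, 2)))), Rational(-1, 2)))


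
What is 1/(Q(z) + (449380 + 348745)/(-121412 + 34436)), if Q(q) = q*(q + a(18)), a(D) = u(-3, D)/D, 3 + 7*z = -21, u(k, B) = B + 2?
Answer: -4261824/5245469 ≈ -0.81248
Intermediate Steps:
u(k, B) = 2 + B
z = -24/7 (z = -3/7 + (⅐)*(-21) = -3/7 - 3 = -24/7 ≈ -3.4286)
a(D) = (2 + D)/D
Q(q) = q*(10/9 + q) (Q(q) = q*(q + (2 + 18)/18) = q*(q + (1/18)*20) = q*(q + 10/9) = q*(10/9 + q))
1/(Q(z) + (449380 + 348745)/(-121412 + 34436)) = 1/((⅑)*(-24/7)*(10 + 9*(-24/7)) + (449380 + 348745)/(-121412 + 34436)) = 1/((⅑)*(-24/7)*(10 - 216/7) + 798125/(-86976)) = 1/((⅑)*(-24/7)*(-146/7) + 798125*(-1/86976)) = 1/(1168/147 - 798125/86976) = 1/(-5245469/4261824) = -4261824/5245469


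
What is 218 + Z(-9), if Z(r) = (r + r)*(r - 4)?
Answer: 452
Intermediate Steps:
Z(r) = 2*r*(-4 + r) (Z(r) = (2*r)*(-4 + r) = 2*r*(-4 + r))
218 + Z(-9) = 218 + 2*(-9)*(-4 - 9) = 218 + 2*(-9)*(-13) = 218 + 234 = 452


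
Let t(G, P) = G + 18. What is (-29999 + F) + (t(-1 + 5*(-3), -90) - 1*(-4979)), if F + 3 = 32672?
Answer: 7651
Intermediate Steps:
t(G, P) = 18 + G
F = 32669 (F = -3 + 32672 = 32669)
(-29999 + F) + (t(-1 + 5*(-3), -90) - 1*(-4979)) = (-29999 + 32669) + ((18 + (-1 + 5*(-3))) - 1*(-4979)) = 2670 + ((18 + (-1 - 15)) + 4979) = 2670 + ((18 - 16) + 4979) = 2670 + (2 + 4979) = 2670 + 4981 = 7651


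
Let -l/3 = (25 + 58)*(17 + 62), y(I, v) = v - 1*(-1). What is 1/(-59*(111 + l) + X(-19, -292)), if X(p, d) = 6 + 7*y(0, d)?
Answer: 1/1152009 ≈ 8.6805e-7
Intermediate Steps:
y(I, v) = 1 + v (y(I, v) = v + 1 = 1 + v)
l = -19671 (l = -3*(25 + 58)*(17 + 62) = -249*79 = -3*6557 = -19671)
X(p, d) = 13 + 7*d (X(p, d) = 6 + 7*(1 + d) = 6 + (7 + 7*d) = 13 + 7*d)
1/(-59*(111 + l) + X(-19, -292)) = 1/(-59*(111 - 19671) + (13 + 7*(-292))) = 1/(-59*(-19560) + (13 - 2044)) = 1/(1154040 - 2031) = 1/1152009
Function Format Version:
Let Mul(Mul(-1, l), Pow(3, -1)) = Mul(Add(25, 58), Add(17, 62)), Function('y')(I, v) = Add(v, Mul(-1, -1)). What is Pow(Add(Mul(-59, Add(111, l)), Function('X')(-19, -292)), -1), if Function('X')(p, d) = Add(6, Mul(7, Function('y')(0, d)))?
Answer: Rational(1, 1152009) ≈ 8.6805e-7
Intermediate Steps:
Function('y')(I, v) = Add(1, v) (Function('y')(I, v) = Add(v, 1) = Add(1, v))
l = -19671 (l = Mul(-3, Mul(Add(25, 58), Add(17, 62))) = Mul(-3, Mul(83, 79)) = Mul(-3, 6557) = -19671)
Function('X')(p, d) = Add(13, Mul(7, d)) (Function('X')(p, d) = Add(6, Mul(7, Add(1, d))) = Add(6, Add(7, Mul(7, d))) = Add(13, Mul(7, d)))
Pow(Add(Mul(-59, Add(111, l)), Function('X')(-19, -292)), -1) = Pow(Add(Mul(-59, Add(111, -19671)), Add(13, Mul(7, -292))), -1) = Pow(Add(Mul(-59, -19560), Add(13, -2044)), -1) = Pow(Add(1154040, -2031), -1) = Pow(1152009, -1) = Rational(1, 1152009)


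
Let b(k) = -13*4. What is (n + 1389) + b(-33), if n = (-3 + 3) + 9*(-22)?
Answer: 1139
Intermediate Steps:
b(k) = -52
n = -198 (n = 0 - 198 = -198)
(n + 1389) + b(-33) = (-198 + 1389) - 52 = 1191 - 52 = 1139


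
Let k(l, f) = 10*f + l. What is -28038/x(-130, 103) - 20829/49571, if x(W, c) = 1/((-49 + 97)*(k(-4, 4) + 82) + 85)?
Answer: -7990372412631/49571 ≈ -1.6119e+8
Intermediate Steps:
k(l, f) = l + 10*f
x(W, c) = 1/5749 (x(W, c) = 1/((-49 + 97)*((-4 + 10*4) + 82) + 85) = 1/(48*((-4 + 40) + 82) + 85) = 1/(48*(36 + 82) + 85) = 1/(48*118 + 85) = 1/(5664 + 85) = 1/5749)
-28038/x(-130, 103) - 20829/49571 = -28038/1/5749 - 20829/49571 = -28038*5749 - 20829*1/49571 = -161190462 - 20829/49571 = -7990372412631/49571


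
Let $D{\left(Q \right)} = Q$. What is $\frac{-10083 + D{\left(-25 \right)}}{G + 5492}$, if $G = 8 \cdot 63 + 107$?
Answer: $- \frac{10108}{6103} \approx -1.6562$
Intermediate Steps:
$G = 611$ ($G = 504 + 107 = 611$)
$\frac{-10083 + D{\left(-25 \right)}}{G + 5492} = \frac{-10083 - 25}{611 + 5492} = - \frac{10108}{6103}$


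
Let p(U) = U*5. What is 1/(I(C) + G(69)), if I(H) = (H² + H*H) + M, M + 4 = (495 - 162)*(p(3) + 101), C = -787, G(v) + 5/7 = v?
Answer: 7/8942012 ≈ 7.8282e-7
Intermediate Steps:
G(v) = -5/7 + v
p(U) = 5*U
M = 38624 (M = -4 + (495 - 162)*(5*3 + 101) = -4 + 333*(15 + 101) = -4 + 333*116 = -4 + 38628 = 38624)
I(H) = 38624 + 2*H² (I(H) = (H² + H*H) + 38624 = (H² + H²) + 38624 = 2*H² + 38624 = 38624 + 2*H²)
1/(I(C) + G(69)) = 1/((38624 + 2*(-787)²) + (-5/7 + 69)) = 1/((38624 + 2*619369) + 478/7) = 1/((38624 + 1238738) + 478/7) = 1/(1277362 + 478/7) = 1/(8942012/7) = 7/8942012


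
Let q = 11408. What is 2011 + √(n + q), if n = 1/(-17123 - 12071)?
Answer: 2011 + √9722920138294/29194 ≈ 2117.8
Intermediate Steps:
n = -1/29194 (n = 1/(-29194) = -1/29194 ≈ -3.4254e-5)
2011 + √(n + q) = 2011 + √(-1/29194 + 11408) = 2011 + √(333045151/29194) = 2011 + √9722920138294/29194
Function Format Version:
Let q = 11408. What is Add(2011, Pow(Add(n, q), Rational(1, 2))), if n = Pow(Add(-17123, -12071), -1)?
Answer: Add(2011, Mul(Rational(1, 29194), Pow(9722920138294, Rational(1, 2)))) ≈ 2117.8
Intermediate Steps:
n = Rational(-1, 29194) (n = Pow(-29194, -1) = Rational(-1, 29194) ≈ -3.4254e-5)
Add(2011, Pow(Add(n, q), Rational(1, 2))) = Add(2011, Pow(Add(Rational(-1, 29194), 11408), Rational(1, 2))) = Add(2011, Pow(Rational(333045151, 29194), Rational(1, 2))) = Add(2011, Mul(Rational(1, 29194), Pow(9722920138294, Rational(1, 2))))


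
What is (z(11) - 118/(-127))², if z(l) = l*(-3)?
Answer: 16589329/16129 ≈ 1028.5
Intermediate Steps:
z(l) = -3*l
(z(11) - 118/(-127))² = (-3*11 - 118/(-127))² = (-33 - 118*(-1/127))² = (-33 + 118/127)² = (-4073/127)² = 16589329/16129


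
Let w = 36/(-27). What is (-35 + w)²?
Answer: 11881/9 ≈ 1320.1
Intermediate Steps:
w = -4/3 (w = 36*(-1/27) = -4/3 ≈ -1.3333)
(-35 + w)² = (-35 - 4/3)² = (-109/3)² = 11881/9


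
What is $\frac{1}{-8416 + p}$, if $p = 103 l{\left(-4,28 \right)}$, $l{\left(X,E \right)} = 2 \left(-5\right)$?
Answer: $- \frac{1}{9446} \approx -0.00010586$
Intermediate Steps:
$l{\left(X,E \right)} = -10$
$p = -1030$ ($p = 103 \left(-10\right) = -1030$)
$\frac{1}{-8416 + p} = \frac{1}{-8416 - 1030} = \frac{1}{-9446} = - \frac{1}{9446}$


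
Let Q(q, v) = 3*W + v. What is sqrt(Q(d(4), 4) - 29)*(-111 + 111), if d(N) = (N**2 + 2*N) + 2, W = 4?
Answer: 0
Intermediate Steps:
d(N) = 2 + N**2 + 2*N
Q(q, v) = 12 + v (Q(q, v) = 3*4 + v = 12 + v)
sqrt(Q(d(4), 4) - 29)*(-111 + 111) = sqrt((12 + 4) - 29)*(-111 + 111) = sqrt(16 - 29)*0 = sqrt(-13)*0 = (I*sqrt(13))*0 = 0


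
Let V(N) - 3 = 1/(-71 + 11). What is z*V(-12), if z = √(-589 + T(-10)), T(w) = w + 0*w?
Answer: 179*I*√599/60 ≈ 73.016*I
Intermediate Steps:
T(w) = w (T(w) = w + 0 = w)
V(N) = 179/60 (V(N) = 3 + 1/(-71 + 11) = 3 + 1/(-60) = 3 - 1/60 = 179/60)
z = I*√599 (z = √(-589 - 10) = √(-599) = I*√599 ≈ 24.474*I)
z*V(-12) = (I*√599)*(179/60) = 179*I*√599/60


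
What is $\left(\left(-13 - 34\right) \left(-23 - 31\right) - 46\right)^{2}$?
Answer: $6210064$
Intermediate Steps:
$\left(\left(-13 - 34\right) \left(-23 - 31\right) - 46\right)^{2} = \left(\left(-47\right) \left(-54\right) - 46\right)^{2} = \left(2538 - 46\right)^{2} = 2492^{2} = 6210064$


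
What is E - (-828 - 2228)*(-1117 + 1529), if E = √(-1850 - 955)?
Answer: 1259072 + I*√2805 ≈ 1.2591e+6 + 52.962*I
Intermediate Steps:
E = I*√2805 (E = √(-2805) = I*√2805 ≈ 52.962*I)
E - (-828 - 2228)*(-1117 + 1529) = I*√2805 - (-828 - 2228)*(-1117 + 1529) = I*√2805 - (-3056)*412 = I*√2805 - 1*(-1259072) = I*√2805 + 1259072 = 1259072 + I*√2805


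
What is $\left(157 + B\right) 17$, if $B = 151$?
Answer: $5236$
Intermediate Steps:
$\left(157 + B\right) 17 = \left(157 + 151\right) 17 = 308 \cdot 17 = 5236$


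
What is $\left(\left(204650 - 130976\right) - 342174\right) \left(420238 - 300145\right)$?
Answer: $-32244970500$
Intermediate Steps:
$\left(\left(204650 - 130976\right) - 342174\right) \left(420238 - 300145\right) = \left(\left(204650 - 130976\right) - 342174\right) 120093 = \left(73674 - 342174\right) 120093 = \left(-268500\right) 120093 = -32244970500$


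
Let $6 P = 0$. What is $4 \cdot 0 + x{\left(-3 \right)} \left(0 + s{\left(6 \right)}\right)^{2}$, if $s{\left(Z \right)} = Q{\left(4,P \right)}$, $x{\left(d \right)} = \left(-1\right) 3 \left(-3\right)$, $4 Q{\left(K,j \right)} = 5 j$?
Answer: $0$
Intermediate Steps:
$P = 0$ ($P = \frac{1}{6} \cdot 0 = 0$)
$Q{\left(K,j \right)} = \frac{5 j}{4}$
$x{\left(d \right)} = 9$ ($x{\left(d \right)} = \left(-3\right) \left(-3\right) = 9$)
$s{\left(Z \right)} = 0$ ($s{\left(Z \right)} = \frac{5}{4} \cdot 0 = 0$)
$4 \cdot 0 + x{\left(-3 \right)} \left(0 + s{\left(6 \right)}\right)^{2} = 4 \cdot 0 + 9 \left(0 + 0\right)^{2} = 0 + 9 \cdot 0^{2} = 0 + 9 \cdot 0 = 0 + 0 = 0$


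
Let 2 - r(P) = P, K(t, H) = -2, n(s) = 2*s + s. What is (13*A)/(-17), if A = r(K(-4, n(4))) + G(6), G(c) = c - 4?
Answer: -78/17 ≈ -4.5882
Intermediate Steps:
n(s) = 3*s
r(P) = 2 - P
G(c) = -4 + c
A = 6 (A = (2 - 1*(-2)) + (-4 + 6) = (2 + 2) + 2 = 4 + 2 = 6)
(13*A)/(-17) = (13*6)/(-17) = 78*(-1/17) = -78/17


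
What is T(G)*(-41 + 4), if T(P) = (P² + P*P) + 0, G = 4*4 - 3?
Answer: -12506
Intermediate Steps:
G = 13 (G = 16 - 3 = 13)
T(P) = 2*P² (T(P) = (P² + P²) + 0 = 2*P² + 0 = 2*P²)
T(G)*(-41 + 4) = (2*13²)*(-41 + 4) = (2*169)*(-37) = 338*(-37) = -12506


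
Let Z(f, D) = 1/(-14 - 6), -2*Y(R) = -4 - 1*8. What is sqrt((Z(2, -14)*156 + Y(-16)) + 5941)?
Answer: 32*sqrt(145)/5 ≈ 77.066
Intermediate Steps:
Y(R) = 6 (Y(R) = -(-4 - 1*8)/2 = -(-4 - 8)/2 = -1/2*(-12) = 6)
Z(f, D) = -1/20 (Z(f, D) = 1/(-20) = -1/20)
sqrt((Z(2, -14)*156 + Y(-16)) + 5941) = sqrt((-1/20*156 + 6) + 5941) = sqrt((-39/5 + 6) + 5941) = sqrt(-9/5 + 5941) = sqrt(29696/5) = 32*sqrt(145)/5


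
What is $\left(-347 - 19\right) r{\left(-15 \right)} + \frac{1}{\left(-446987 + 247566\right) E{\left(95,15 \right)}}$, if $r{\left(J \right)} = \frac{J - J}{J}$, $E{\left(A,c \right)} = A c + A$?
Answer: $- \frac{1}{303119920} \approx -3.299 \cdot 10^{-9}$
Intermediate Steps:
$E{\left(A,c \right)} = A + A c$
$r{\left(J \right)} = 0$ ($r{\left(J \right)} = \frac{0}{J} = 0$)
$\left(-347 - 19\right) r{\left(-15 \right)} + \frac{1}{\left(-446987 + 247566\right) E{\left(95,15 \right)}} = \left(-347 - 19\right) 0 + \frac{1}{\left(-446987 + 247566\right) 95 \left(1 + 15\right)} = \left(-366\right) 0 + \frac{1}{\left(-199421\right) 95 \cdot 16} = 0 - \frac{1}{199421 \cdot 1520} = 0 - \frac{1}{303119920} = - \frac{1}{303119920}$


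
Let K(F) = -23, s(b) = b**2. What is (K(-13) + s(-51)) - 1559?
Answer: 1019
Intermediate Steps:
(K(-13) + s(-51)) - 1559 = (-23 + (-51)**2) - 1559 = (-23 + 2601) - 1559 = 2578 - 1559 = 1019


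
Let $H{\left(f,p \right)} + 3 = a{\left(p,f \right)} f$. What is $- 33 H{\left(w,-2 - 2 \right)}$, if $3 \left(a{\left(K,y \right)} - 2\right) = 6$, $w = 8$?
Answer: $-957$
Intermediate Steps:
$a{\left(K,y \right)} = 4$ ($a{\left(K,y \right)} = 2 + \frac{1}{3} \cdot 6 = 2 + 2 = 4$)
$H{\left(f,p \right)} = -3 + 4 f$
$- 33 H{\left(w,-2 - 2 \right)} = - 33 \left(-3 + 4 \cdot 8\right) = - 33 \left(-3 + 32\right) = \left(-33\right) 29 = -957$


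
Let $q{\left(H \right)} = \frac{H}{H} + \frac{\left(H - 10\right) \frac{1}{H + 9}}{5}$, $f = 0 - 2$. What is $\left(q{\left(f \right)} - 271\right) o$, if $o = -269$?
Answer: $\frac{2545278}{35} \approx 72722.0$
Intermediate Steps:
$f = -2$
$q{\left(H \right)} = 1 + \frac{-10 + H}{5 \left(9 + H\right)}$ ($q{\left(H \right)} = 1 + \frac{-10 + H}{9 + H} \frac{1}{5} = 1 + \frac{-10 + H}{5 \left(9 + H\right)}$)
$\left(q{\left(f \right)} - 271\right) o = \left(\frac{35 + 6 \left(-2\right)}{5 \left(9 - 2\right)} - 271\right) \left(-269\right) = \left(\frac{35 - 12}{5 \cdot 7} - 271\right) \left(-269\right) = \left(\frac{1}{5} \cdot \frac{1}{7} \cdot 23 - 271\right) \left(-269\right) = \left(\frac{23}{35} - 271\right) \left(-269\right) = \left(- \frac{9462}{35}\right) \left(-269\right) = \frac{2545278}{35}$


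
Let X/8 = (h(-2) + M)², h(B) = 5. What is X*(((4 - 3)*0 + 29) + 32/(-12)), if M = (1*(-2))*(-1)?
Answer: 30968/3 ≈ 10323.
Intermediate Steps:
M = 2 (M = -2*(-1) = 2)
X = 392 (X = 8*(5 + 2)² = 8*7² = 8*49 = 392)
X*(((4 - 3)*0 + 29) + 32/(-12)) = 392*(((4 - 3)*0 + 29) + 32/(-12)) = 392*((1*0 + 29) + 32*(-1/12)) = 392*((0 + 29) - 8/3) = 392*(29 - 8/3) = 392*(79/3) = 30968/3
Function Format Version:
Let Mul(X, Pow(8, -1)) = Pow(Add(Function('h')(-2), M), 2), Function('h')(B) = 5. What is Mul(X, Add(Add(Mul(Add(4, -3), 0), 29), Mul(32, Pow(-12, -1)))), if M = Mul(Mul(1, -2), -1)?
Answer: Rational(30968, 3) ≈ 10323.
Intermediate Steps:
M = 2 (M = Mul(-2, -1) = 2)
X = 392 (X = Mul(8, Pow(Add(5, 2), 2)) = Mul(8, Pow(7, 2)) = Mul(8, 49) = 392)
Mul(X, Add(Add(Mul(Add(4, -3), 0), 29), Mul(32, Pow(-12, -1)))) = Mul(392, Add(Add(Mul(Add(4, -3), 0), 29), Mul(32, Pow(-12, -1)))) = Mul(392, Add(Add(Mul(1, 0), 29), Mul(32, Rational(-1, 12)))) = Mul(392, Add(Add(0, 29), Rational(-8, 3))) = Mul(392, Add(29, Rational(-8, 3))) = Mul(392, Rational(79, 3)) = Rational(30968, 3)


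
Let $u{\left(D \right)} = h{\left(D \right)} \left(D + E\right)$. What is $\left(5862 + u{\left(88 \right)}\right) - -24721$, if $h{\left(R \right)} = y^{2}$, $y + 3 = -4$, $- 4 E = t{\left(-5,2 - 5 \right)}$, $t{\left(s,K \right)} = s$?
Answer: $\frac{139825}{4} \approx 34956.0$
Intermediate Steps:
$E = \frac{5}{4}$ ($E = \left(- \frac{1}{4}\right) \left(-5\right) = \frac{5}{4} \approx 1.25$)
$y = -7$ ($y = -3 - 4 = -7$)
$h{\left(R \right)} = 49$ ($h{\left(R \right)} = \left(-7\right)^{2} = 49$)
$u{\left(D \right)} = \frac{245}{4} + 49 D$ ($u{\left(D \right)} = 49 \left(D + \frac{5}{4}\right) = 49 \left(\frac{5}{4} + D\right) = \frac{245}{4} + 49 D$)
$\left(5862 + u{\left(88 \right)}\right) - -24721 = \left(5862 + \left(\frac{245}{4} + 49 \cdot 88\right)\right) - -24721 = \left(5862 + \left(\frac{245}{4} + 4312\right)\right) + 24721 = \left(5862 + \frac{17493}{4}\right) + 24721 = \frac{40941}{4} + 24721 = \frac{139825}{4}$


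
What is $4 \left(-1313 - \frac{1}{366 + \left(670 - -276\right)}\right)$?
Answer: $- \frac{1722657}{328} \approx -5252.0$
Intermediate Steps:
$4 \left(-1313 - \frac{1}{366 + \left(670 - -276\right)}\right) = 4 \left(-1313 - \frac{1}{366 + \left(670 + 276\right)}\right) = 4 \left(-1313 - \frac{1}{366 + 946}\right) = 4 \left(-1313 - \frac{1}{1312}\right) = 4 \left(- \frac{1722657}{1312}\right) = - \frac{1722657}{328}$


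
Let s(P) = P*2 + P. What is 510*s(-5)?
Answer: -7650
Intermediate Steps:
s(P) = 3*P (s(P) = 2*P + P = 3*P)
510*s(-5) = 510*(3*(-5)) = 510*(-15) = -7650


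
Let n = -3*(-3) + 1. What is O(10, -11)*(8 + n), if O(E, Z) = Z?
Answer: -198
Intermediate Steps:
n = 10 (n = 9 + 1 = 10)
O(10, -11)*(8 + n) = -11*(8 + 10) = -11*18 = -198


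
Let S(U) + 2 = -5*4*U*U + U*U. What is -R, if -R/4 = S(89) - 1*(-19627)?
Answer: -523496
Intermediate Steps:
S(U) = -2 - 19*U**2 (S(U) = -2 + (-5*4*U*U + U*U) = -2 + (-20*U**2 + U**2) = -2 - 19*U**2)
R = 523496 (R = -4*((-2 - 19*89**2) - 1*(-19627)) = -4*((-2 - 19*7921) + 19627) = -4*((-2 - 150499) + 19627) = -4*(-150501 + 19627) = -4*(-130874) = 523496)
-R = -1*523496 = -523496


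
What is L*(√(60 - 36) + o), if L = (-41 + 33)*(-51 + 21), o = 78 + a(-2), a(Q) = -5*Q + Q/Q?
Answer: 21360 + 480*√6 ≈ 22536.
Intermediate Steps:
a(Q) = 1 - 5*Q (a(Q) = -5*Q + 1 = 1 - 5*Q)
o = 89 (o = 78 + (1 - 5*(-2)) = 78 + (1 + 10) = 78 + 11 = 89)
L = 240 (L = -8*(-30) = 240)
L*(√(60 - 36) + o) = 240*(√(60 - 36) + 89) = 240*(√24 + 89) = 240*(2*√6 + 89) = 240*(89 + 2*√6) = 21360 + 480*√6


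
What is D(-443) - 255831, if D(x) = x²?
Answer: -59582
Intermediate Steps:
D(-443) - 255831 = (-443)² - 255831 = 196249 - 255831 = -59582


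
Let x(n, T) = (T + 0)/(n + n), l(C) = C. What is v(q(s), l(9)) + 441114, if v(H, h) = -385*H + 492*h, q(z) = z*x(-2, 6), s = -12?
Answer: 438612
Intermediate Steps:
x(n, T) = T/(2*n) (x(n, T) = T/((2*n)) = T*(1/(2*n)) = T/(2*n))
q(z) = -3*z/2 (q(z) = z*((½)*6/(-2)) = z*((½)*6*(-½)) = z*(-3/2) = -3*z/2)
v(q(s), l(9)) + 441114 = (-(-1155)*(-12)/2 + 492*9) + 441114 = (-385*18 + 4428) + 441114 = (-6930 + 4428) + 441114 = -2502 + 441114 = 438612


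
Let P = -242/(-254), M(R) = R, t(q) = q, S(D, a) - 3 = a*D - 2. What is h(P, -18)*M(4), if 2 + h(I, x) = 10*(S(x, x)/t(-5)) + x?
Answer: -2680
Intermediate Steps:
S(D, a) = 1 + D*a (S(D, a) = 3 + (a*D - 2) = 3 + (D*a - 2) = 3 + (-2 + D*a) = 1 + D*a)
P = 121/127 (P = -242*(-1/254) = 121/127 ≈ 0.95276)
h(I, x) = -4 + x - 2*x² (h(I, x) = -2 + (10*((1 + x*x)/(-5)) + x) = -2 + (10*((1 + x²)*(-⅕)) + x) = -2 + (10*(-⅕ - x²/5) + x) = -2 + ((-2 - 2*x²) + x) = -2 + (-2 + x - 2*x²) = -4 + x - 2*x²)
h(P, -18)*M(4) = (-4 - 18 - 2*(-18)²)*4 = (-4 - 18 - 2*324)*4 = (-4 - 18 - 648)*4 = -670*4 = -2680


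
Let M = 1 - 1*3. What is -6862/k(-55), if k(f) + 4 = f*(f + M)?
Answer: -6862/3131 ≈ -2.1916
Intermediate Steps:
M = -2 (M = 1 - 3 = -2)
k(f) = -4 + f*(-2 + f) (k(f) = -4 + f*(f - 2) = -4 + f*(-2 + f))
-6862/k(-55) = -6862/(-4 + (-55)**2 - 2*(-55)) = -6862/(-4 + 3025 + 110) = -6862/3131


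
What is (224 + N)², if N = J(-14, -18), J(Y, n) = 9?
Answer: 54289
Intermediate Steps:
N = 9
(224 + N)² = (224 + 9)² = 233² = 54289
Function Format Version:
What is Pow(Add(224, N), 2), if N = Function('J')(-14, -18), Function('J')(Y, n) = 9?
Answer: 54289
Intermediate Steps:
N = 9
Pow(Add(224, N), 2) = Pow(Add(224, 9), 2) = Pow(233, 2) = 54289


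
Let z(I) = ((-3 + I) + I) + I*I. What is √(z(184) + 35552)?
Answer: √69773 ≈ 264.15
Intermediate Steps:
z(I) = -3 + I² + 2*I (z(I) = (-3 + 2*I) + I² = -3 + I² + 2*I)
√(z(184) + 35552) = √((-3 + 184² + 2*184) + 35552) = √((-3 + 33856 + 368) + 35552) = √(34221 + 35552) = √69773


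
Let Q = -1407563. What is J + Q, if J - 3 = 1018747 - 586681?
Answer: -975494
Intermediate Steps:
J = 432069 (J = 3 + (1018747 - 586681) = 3 + 432066 = 432069)
J + Q = 432069 - 1407563 = -975494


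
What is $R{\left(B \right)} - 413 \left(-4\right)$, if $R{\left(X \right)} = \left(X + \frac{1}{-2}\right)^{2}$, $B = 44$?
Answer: $\frac{14177}{4} \approx 3544.3$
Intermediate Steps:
$R{\left(X \right)} = \left(- \frac{1}{2} + X\right)^{2}$ ($R{\left(X \right)} = \left(X - \frac{1}{2}\right)^{2} = \left(- \frac{1}{2} + X\right)^{2}$)
$R{\left(B \right)} - 413 \left(-4\right) = \frac{\left(-1 + 2 \cdot 44\right)^{2}}{4} - 413 \left(-4\right) = \frac{\left(-1 + 88\right)^{2}}{4} - -1652 = \frac{87^{2}}{4} + 1652 = \frac{1}{4} \cdot 7569 + 1652 = \frac{7569}{4} + 1652 = \frac{14177}{4}$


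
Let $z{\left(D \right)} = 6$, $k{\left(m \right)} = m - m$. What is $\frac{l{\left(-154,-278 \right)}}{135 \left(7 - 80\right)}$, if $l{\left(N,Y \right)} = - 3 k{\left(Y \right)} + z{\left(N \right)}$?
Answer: $- \frac{2}{3285} \approx -0.00060883$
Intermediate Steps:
$k{\left(m \right)} = 0$
$l{\left(N,Y \right)} = 6$ ($l{\left(N,Y \right)} = \left(-3\right) 0 + 6 = 0 + 6 = 6$)
$\frac{l{\left(-154,-278 \right)}}{135 \left(7 - 80\right)} = \frac{6}{135 \left(7 - 80\right)} = \frac{6}{135 \left(-73\right)} = \frac{6}{-9855} = 6 \left(- \frac{1}{9855}\right) = - \frac{2}{3285}$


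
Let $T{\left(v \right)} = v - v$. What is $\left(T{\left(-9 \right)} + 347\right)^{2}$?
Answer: $120409$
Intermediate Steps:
$T{\left(v \right)} = 0$
$\left(T{\left(-9 \right)} + 347\right)^{2} = \left(0 + 347\right)^{2} = 347^{2} = 120409$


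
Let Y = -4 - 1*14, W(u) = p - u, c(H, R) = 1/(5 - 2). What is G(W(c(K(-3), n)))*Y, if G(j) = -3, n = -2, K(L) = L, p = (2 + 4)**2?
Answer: 54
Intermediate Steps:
p = 36 (p = 6**2 = 36)
c(H, R) = 1/3
W(u) = 36 - u
Y = -18 (Y = -4 - 14 = -18)
G(W(c(K(-3), n)))*Y = -3*(-18) = 54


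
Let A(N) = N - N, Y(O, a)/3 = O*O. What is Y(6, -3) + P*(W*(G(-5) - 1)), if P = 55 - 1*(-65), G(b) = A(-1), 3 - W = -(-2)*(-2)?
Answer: -732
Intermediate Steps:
Y(O, a) = 3*O² (Y(O, a) = 3*(O*O) = 3*O²)
A(N) = 0
W = 7 (W = 3 - (-1)*(-2*(-2)) = 3 - (-1)*4 = 3 - 1*(-4) = 3 + 4 = 7)
G(b) = 0
P = 120 (P = 55 + 65 = 120)
Y(6, -3) + P*(W*(G(-5) - 1)) = 3*6² + 120*(7*(0 - 1)) = 3*36 + 120*(7*(-1)) = 108 + 120*(-7) = 108 - 840 = -732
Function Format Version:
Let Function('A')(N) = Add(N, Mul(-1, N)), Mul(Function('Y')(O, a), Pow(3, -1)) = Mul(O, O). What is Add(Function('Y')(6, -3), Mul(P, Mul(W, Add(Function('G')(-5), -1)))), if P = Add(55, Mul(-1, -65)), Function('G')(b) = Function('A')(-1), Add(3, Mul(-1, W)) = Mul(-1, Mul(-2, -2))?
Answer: -732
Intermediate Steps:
Function('Y')(O, a) = Mul(3, Pow(O, 2)) (Function('Y')(O, a) = Mul(3, Mul(O, O)) = Mul(3, Pow(O, 2)))
Function('A')(N) = 0
W = 7 (W = Add(3, Mul(-1, Mul(-1, Mul(-2, -2)))) = Add(3, Mul(-1, Mul(-1, 4))) = Add(3, Mul(-1, -4)) = Add(3, 4) = 7)
Function('G')(b) = 0
P = 120 (P = Add(55, 65) = 120)
Add(Function('Y')(6, -3), Mul(P, Mul(W, Add(Function('G')(-5), -1)))) = Add(Mul(3, Pow(6, 2)), Mul(120, Mul(7, Add(0, -1)))) = Add(Mul(3, 36), Mul(120, Mul(7, -1))) = Add(108, Mul(120, -7)) = Add(108, -840) = -732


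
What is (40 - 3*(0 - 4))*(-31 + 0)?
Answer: -1612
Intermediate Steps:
(40 - 3*(0 - 4))*(-31 + 0) = (40 - 3*(-4))*(-31) = (40 + 12)*(-31) = 52*(-31) = -1612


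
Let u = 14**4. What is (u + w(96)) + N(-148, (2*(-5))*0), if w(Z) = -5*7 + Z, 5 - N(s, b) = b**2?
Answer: 38482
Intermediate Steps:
N(s, b) = 5 - b**2
u = 38416
w(Z) = -35 + Z
(u + w(96)) + N(-148, (2*(-5))*0) = (38416 + (-35 + 96)) + (5 - ((2*(-5))*0)**2) = (38416 + 61) + (5 - (-10*0)**2) = 38477 + (5 - 1*0**2) = 38477 + (5 - 1*0) = 38477 + (5 + 0) = 38477 + 5 = 38482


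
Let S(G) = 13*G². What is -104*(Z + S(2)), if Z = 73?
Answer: -13000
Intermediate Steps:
-104*(Z + S(2)) = -104*(73 + 13*2²) = -104*(73 + 13*4) = -104*(73 + 52) = -104*125 = -13000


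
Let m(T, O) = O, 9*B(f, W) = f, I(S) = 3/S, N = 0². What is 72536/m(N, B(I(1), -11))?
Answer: 217608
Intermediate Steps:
N = 0
B(f, W) = f/9
72536/m(N, B(I(1), -11)) = 72536/(((3/1)/9)) = 72536/(((3*1)/9)) = 72536/(((⅑)*3)) = 72536/(⅓) = 72536*3 = 217608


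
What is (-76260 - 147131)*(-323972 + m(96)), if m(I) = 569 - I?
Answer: 72266765109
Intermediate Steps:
(-76260 - 147131)*(-323972 + m(96)) = (-76260 - 147131)*(-323972 + (569 - 1*96)) = -223391*(-323972 + (569 - 96)) = -223391*(-323972 + 473) = -223391*(-323499) = 72266765109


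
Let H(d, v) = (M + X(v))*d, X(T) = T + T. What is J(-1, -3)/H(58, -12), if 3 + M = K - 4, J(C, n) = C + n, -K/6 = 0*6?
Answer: 2/899 ≈ 0.0022247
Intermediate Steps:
K = 0 (K = -0*6 = -6*0 = 0)
X(T) = 2*T
M = -7 (M = -3 + (0 - 4) = -3 - 4 = -7)
H(d, v) = d*(-7 + 2*v) (H(d, v) = (-7 + 2*v)*d = d*(-7 + 2*v))
J(-1, -3)/H(58, -12) = (-1 - 3)/((58*(-7 + 2*(-12)))) = -4*1/(58*(-7 - 24)) = -4/(58*(-31)) = -4/(-1798) = -4*(-1/1798) = 2/899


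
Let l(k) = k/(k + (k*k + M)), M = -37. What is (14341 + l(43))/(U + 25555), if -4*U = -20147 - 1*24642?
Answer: 106410392/272701695 ≈ 0.39021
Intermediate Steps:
U = 44789/4 (U = -(-20147 - 1*24642)/4 = -(-20147 - 24642)/4 = -¼*(-44789) = 44789/4 ≈ 11197.)
l(k) = k/(-37 + k + k²) (l(k) = k/(k + (k*k - 37)) = k/(k + (k² - 37)) = k/(k + (-37 + k²)) = k/(-37 + k + k²))
(14341 + l(43))/(U + 25555) = (14341 + 43/(-37 + 43 + 43²))/(44789/4 + 25555) = (14341 + 43/(-37 + 43 + 1849))/(147009/4) = (14341 + 43/1855)*(4/147009) = (26602598/1855)*(4/147009) = 106410392/272701695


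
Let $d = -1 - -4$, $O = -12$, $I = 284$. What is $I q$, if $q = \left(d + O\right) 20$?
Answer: $-51120$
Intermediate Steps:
$d = 3$ ($d = -1 + 4 = 3$)
$q = -180$ ($q = \left(3 - 12\right) 20 = \left(-9\right) 20 = -180$)
$I q = 284 \left(-180\right) = -51120$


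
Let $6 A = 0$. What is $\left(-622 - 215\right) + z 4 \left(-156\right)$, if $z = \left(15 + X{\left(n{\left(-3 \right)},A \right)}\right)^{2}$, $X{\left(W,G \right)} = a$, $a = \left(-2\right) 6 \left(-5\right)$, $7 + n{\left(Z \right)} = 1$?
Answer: $-3510837$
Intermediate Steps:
$A = 0$ ($A = \frac{1}{6} \cdot 0 = 0$)
$n{\left(Z \right)} = -6$ ($n{\left(Z \right)} = -7 + 1 = -6$)
$a = 60$ ($a = \left(-12\right) \left(-5\right) = 60$)
$X{\left(W,G \right)} = 60$
$z = 5625$ ($z = \left(15 + 60\right)^{2} = 75^{2} = 5625$)
$\left(-622 - 215\right) + z 4 \left(-156\right) = \left(-622 - 215\right) + 5625 \cdot 4 \left(-156\right) = -837 + 5625 \left(-624\right) = -837 - 3510000 = -3510837$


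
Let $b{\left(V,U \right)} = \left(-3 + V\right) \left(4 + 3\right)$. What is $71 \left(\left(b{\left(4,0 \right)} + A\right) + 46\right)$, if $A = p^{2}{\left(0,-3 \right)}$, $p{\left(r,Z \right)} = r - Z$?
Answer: $4402$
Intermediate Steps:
$A = 9$ ($A = \left(0 - -3\right)^{2} = \left(0 + 3\right)^{2} = 3^{2} = 9$)
$b{\left(V,U \right)} = -21 + 7 V$ ($b{\left(V,U \right)} = \left(-3 + V\right) 7 = -21 + 7 V$)
$71 \left(\left(b{\left(4,0 \right)} + A\right) + 46\right) = 71 \left(\left(\left(-21 + 7 \cdot 4\right) + 9\right) + 46\right) = 71 \left(\left(\left(-21 + 28\right) + 9\right) + 46\right) = 71 \left(\left(7 + 9\right) + 46\right) = 71 \left(16 + 46\right) = 71 \cdot 62 = 4402$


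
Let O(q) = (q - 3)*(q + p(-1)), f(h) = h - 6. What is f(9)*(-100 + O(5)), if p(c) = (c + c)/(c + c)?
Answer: -264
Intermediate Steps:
f(h) = -6 + h
p(c) = 1 (p(c) = (2*c)/((2*c)) = (2*c)*(1/(2*c)) = 1)
O(q) = (1 + q)*(-3 + q) (O(q) = (q - 3)*(q + 1) = (-3 + q)*(1 + q) = (1 + q)*(-3 + q))
f(9)*(-100 + O(5)) = (-6 + 9)*(-100 + (-3 + 5² - 2*5)) = 3*(-100 + (-3 + 25 - 10)) = 3*(-100 + 12) = 3*(-88) = -264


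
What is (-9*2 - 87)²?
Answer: 11025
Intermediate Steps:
(-9*2 - 87)² = (-18 - 87)² = (-105)² = 11025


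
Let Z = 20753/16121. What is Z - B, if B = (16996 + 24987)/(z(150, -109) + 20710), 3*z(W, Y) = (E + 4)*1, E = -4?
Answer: -247013313/333865910 ≈ -0.73986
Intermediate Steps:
z(W, Y) = 0 (z(W, Y) = ((-4 + 4)*1)/3 = (0*1)/3 = (⅓)*0 = 0)
B = 41983/20710 (B = (16996 + 24987)/(0 + 20710) = 41983/20710 ≈ 2.0272)
Z = 20753/16121 (Z = 20753*(1/16121) = 20753/16121 ≈ 1.2873)
Z - B = 20753/16121 - 1*41983/20710 = 20753/16121 - 41983/20710 = -247013313/333865910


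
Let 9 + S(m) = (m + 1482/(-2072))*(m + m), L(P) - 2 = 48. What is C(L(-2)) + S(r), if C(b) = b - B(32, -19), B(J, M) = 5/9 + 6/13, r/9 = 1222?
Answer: 7330184043223/30303 ≈ 2.4190e+8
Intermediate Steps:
L(P) = 50 (L(P) = 2 + 48 = 50)
r = 10998 (r = 9*1222 = 10998)
S(m) = -9 + 2*m*(-741/1036 + m) (S(m) = -9 + (m + 1482/(-2072))*(m + m) = -9 + (m + 1482*(-1/2072))*(2*m) = -9 + (m - 741/1036)*(2*m) = -9 + (-741/1036 + m)*(2*m) = -9 + 2*m*(-741/1036 + m))
B(J, M) = 119/117 (B(J, M) = 5*(⅑) + 6*(1/13) = 5/9 + 6/13 = 119/117)
C(b) = -119/117 + b (C(b) = b - 1*119/117 = b - 119/117 = -119/117 + b)
C(L(-2)) + S(r) = (-119/117 + 50) + (-9 + 2*10998² - 741/518*10998) = 5731/117 + (-9 + 2*120956004 - 4074759/259) = 5731/117 + (-9 + 241912008 - 4074759/259) = 5731/117 + 62651132982/259 = 7330184043223/30303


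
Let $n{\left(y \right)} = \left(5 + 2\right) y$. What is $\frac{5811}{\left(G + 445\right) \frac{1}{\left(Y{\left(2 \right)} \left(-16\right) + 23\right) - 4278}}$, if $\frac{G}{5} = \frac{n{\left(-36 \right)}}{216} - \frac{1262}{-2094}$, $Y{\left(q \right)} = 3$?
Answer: $- \frac{4027685454}{71225} \approx -56549.0$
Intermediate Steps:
$n{\left(y \right)} = 7 y$
$G = - \frac{5905}{2094}$ ($G = 5 \left(\frac{7 \left(-36\right)}{216} - \frac{1262}{-2094}\right) = 5 \left(\left(-252\right) \frac{1}{216} - - \frac{631}{1047}\right) = 5 \left(- \frac{7}{6} + \frac{631}{1047}\right) = 5 \left(- \frac{1181}{2094}\right) = - \frac{5905}{2094} \approx -2.82$)
$\frac{5811}{\left(G + 445\right) \frac{1}{\left(Y{\left(2 \right)} \left(-16\right) + 23\right) - 4278}} = \frac{5811}{\left(- \frac{5905}{2094} + 445\right) \frac{1}{\left(3 \left(-16\right) + 23\right) - 4278}} = \frac{5811}{\frac{925925}{2094} \frac{1}{\left(-48 + 23\right) - 4278}} = \frac{5811}{\frac{925925}{2094} \frac{1}{-25 - 4278}} = \frac{5811}{\frac{925925}{2094} \frac{1}{-4303}} = \frac{5811}{\frac{925925}{2094} \left(- \frac{1}{4303}\right)} = \frac{5811}{- \frac{71225}{693114}} = 5811 \left(- \frac{693114}{71225}\right) = - \frac{4027685454}{71225}$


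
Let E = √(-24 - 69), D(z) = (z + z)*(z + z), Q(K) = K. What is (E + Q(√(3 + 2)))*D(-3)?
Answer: 36*√5 + 36*I*√93 ≈ 80.498 + 347.17*I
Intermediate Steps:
D(z) = 4*z² (D(z) = (2*z)*(2*z) = 4*z²)
E = I*√93 (E = √(-93) = I*√93 ≈ 9.6436*I)
(E + Q(√(3 + 2)))*D(-3) = (I*√93 + √(3 + 2))*(4*(-3)²) = (I*√93 + √5)*(4*9) = (√5 + I*√93)*36 = 36*√5 + 36*I*√93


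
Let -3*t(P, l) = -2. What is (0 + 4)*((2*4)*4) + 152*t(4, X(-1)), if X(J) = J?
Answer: 688/3 ≈ 229.33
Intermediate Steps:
t(P, l) = 2/3 (t(P, l) = -1/3*(-2) = 2/3)
(0 + 4)*((2*4)*4) + 152*t(4, X(-1)) = (0 + 4)*((2*4)*4) + 152*(2/3) = 4*(8*4) + 304/3 = 4*32 + 304/3 = 128 + 304/3 = 688/3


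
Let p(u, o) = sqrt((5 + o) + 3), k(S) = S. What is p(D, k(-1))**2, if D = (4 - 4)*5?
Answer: 7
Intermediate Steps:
D = 0 (D = 0*5 = 0)
p(u, o) = sqrt(8 + o)
p(D, k(-1))**2 = (sqrt(8 - 1))**2 = (sqrt(7))**2 = 7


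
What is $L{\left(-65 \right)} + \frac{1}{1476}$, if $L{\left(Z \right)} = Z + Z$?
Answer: $- \frac{191879}{1476} \approx -130.0$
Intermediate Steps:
$L{\left(Z \right)} = 2 Z$
$L{\left(-65 \right)} + \frac{1}{1476} = 2 \left(-65\right) + \frac{1}{1476} = -130 + \frac{1}{1476} = - \frac{191879}{1476}$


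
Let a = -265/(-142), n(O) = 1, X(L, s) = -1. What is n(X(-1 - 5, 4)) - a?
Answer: -123/142 ≈ -0.86620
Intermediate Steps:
a = 265/142 (a = -265*(-1/142) = 265/142 ≈ 1.8662)
n(X(-1 - 5, 4)) - a = 1 - 1*265/142 = 1 - 265/142 = -123/142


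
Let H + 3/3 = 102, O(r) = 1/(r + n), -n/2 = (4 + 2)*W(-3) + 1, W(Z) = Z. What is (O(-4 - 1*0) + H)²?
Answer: 9186961/900 ≈ 10208.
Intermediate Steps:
n = 34 (n = -2*((4 + 2)*(-3) + 1) = -2*(6*(-3) + 1) = -2*(-18 + 1) = -2*(-17) = 34)
O(r) = 1/(34 + r) (O(r) = 1/(r + 34) = 1/(34 + r))
H = 101 (H = -1 + 102 = 101)
(O(-4 - 1*0) + H)² = (1/(34 + (-4 - 1*0)) + 101)² = (1/(34 + (-4 + 0)) + 101)² = (1/(34 - 4) + 101)² = (1/30 + 101)² = (3031/30)² = 9186961/900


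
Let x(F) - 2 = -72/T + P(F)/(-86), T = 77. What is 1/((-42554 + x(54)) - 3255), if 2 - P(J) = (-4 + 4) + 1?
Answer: -6622/303340223 ≈ -2.1830e-5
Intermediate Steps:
P(J) = 1 (P(J) = 2 - ((-4 + 4) + 1) = 2 - (0 + 1) = 2 - 1*1 = 2 - 1 = 1)
x(F) = 6975/6622 (x(F) = 2 + (-72/77 + 1/(-86)) = 2 + (-72*1/77 + 1*(-1/86)) = 2 + (-72/77 - 1/86) = 2 - 6269/6622 = 6975/6622)
1/((-42554 + x(54)) - 3255) = 1/((-42554 + 6975/6622) - 3255) = 1/(-281785613/6622 - 3255) = 1/(-303340223/6622) = -6622/303340223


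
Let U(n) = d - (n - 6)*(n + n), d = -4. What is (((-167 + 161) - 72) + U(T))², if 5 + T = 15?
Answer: 26244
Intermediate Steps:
T = 10 (T = -5 + 15 = 10)
U(n) = -4 - 2*n*(-6 + n) (U(n) = -4 - (n - 6)*(n + n) = -4 - (-6 + n)*2*n = -4 - 2*n*(-6 + n))
(((-167 + 161) - 72) + U(T))² = (((-167 + 161) - 72) + (-4 - 2*10² + 12*10))² = ((-6 - 72) + (-4 - 2*100 + 120))² = (-78 + (-4 - 200 + 120))² = (-78 - 84)² = (-162)² = 26244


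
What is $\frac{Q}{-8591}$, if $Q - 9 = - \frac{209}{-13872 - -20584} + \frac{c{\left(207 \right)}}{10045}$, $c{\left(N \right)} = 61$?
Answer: $- \frac{605108387}{579222745640} \approx -0.0010447$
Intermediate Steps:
$Q = \frac{605108387}{67422040}$ ($Q = 9 + \left(- \frac{209}{-13872 - -20584} + \frac{61}{10045}\right) = 9 + \left(- \frac{209}{-13872 + 20584} + 61 \cdot \frac{1}{10045}\right) = 9 + \left(- \frac{209}{6712} + \frac{61}{10045}\right) = 9 - \frac{1689973}{67422040} = \frac{605108387}{67422040} \approx 8.9749$)
$\frac{Q}{-8591} = \frac{605108387}{67422040 \left(-8591\right)} = \frac{605108387}{67422040} \left(- \frac{1}{8591}\right) = - \frac{605108387}{579222745640}$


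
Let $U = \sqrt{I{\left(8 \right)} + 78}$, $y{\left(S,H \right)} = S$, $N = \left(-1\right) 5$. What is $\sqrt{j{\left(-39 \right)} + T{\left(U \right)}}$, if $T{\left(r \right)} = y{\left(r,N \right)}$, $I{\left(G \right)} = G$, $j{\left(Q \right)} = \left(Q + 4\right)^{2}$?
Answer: $\sqrt{1225 + \sqrt{86}} \approx 35.132$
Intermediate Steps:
$N = -5$
$j{\left(Q \right)} = \left(4 + Q\right)^{2}$
$U = \sqrt{86}$ ($U = \sqrt{8 + 78} = \sqrt{86} \approx 9.2736$)
$T{\left(r \right)} = r$
$\sqrt{j{\left(-39 \right)} + T{\left(U \right)}} = \sqrt{\left(4 - 39\right)^{2} + \sqrt{86}} = \sqrt{\left(-35\right)^{2} + \sqrt{86}} = \sqrt{1225 + \sqrt{86}}$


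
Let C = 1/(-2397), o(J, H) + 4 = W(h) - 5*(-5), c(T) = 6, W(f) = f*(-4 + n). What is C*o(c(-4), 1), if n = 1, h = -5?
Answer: -12/799 ≈ -0.015019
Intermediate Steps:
W(f) = -3*f (W(f) = f*(-4 + 1) = f*(-3) = -3*f)
o(J, H) = 36 (o(J, H) = -4 + (-3*(-5) - 5*(-5)) = -4 + (15 + 25) = -4 + 40 = 36)
C = -1/2397 ≈ -0.00041719
C*o(c(-4), 1) = -1/2397*36 = -12/799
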